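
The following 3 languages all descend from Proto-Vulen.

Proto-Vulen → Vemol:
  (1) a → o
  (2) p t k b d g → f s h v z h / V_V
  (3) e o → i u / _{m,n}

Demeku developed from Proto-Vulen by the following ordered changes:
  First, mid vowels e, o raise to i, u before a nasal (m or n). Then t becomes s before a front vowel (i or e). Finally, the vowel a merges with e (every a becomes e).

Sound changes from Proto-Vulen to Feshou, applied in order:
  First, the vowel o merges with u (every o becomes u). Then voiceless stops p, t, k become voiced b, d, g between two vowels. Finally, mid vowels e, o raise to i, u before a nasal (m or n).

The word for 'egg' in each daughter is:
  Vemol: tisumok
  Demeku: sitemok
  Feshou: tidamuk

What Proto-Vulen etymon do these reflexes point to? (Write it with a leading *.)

*titamok

Position 6: Vemol has o, Demeku has o, Feshou has u. Demeku preserves o here (none of its changes turn any other segment into o), so the proto-segment is *o.
Position 1: Vemol has t, Demeku has s, Feshou has t. Vemol preserves t here (none of its changes turn any other segment into t), so the proto-segment is *t.
Position 3: Vemol has s, Demeku has t, Feshou has d. Demeku preserves t here (none of its changes turn any other segment into t), so the proto-segment is *t.
Verify the candidate proto-form against each daughter:
Vemol: start from *titamok.
  rule 1 (vowel merger): titamok → titomok
  rule 2 (intervocalic lenition): titomok → tisomok
  rule 3 (pre-nasal raising): tisomok → tisumok
  ⇒ Vemol tisumok
Demeku: *titamok > sitamok > sitemok  (by palatalisation, vowel merger)
Feshou: *titamok > titamuk > tidamuk  (by vowel merger, intervocalic voicing)
*titamok is the unique common source.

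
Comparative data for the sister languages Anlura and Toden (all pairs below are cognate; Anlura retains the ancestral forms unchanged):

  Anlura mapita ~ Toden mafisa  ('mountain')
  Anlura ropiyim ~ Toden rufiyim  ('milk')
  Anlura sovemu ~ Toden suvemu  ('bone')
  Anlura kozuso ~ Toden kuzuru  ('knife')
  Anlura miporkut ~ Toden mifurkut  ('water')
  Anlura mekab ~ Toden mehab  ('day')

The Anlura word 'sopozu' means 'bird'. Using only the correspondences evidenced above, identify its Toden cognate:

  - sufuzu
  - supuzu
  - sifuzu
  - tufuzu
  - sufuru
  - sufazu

ropiyim ~ rufiyim — Anlura o corresponds to Toden u after a consonant, before a labial obstruent.
miporkut ~ mifurkut — Anlura p corresponds to Toden f between vowels (before a back vowel).
kozuso ~ kuzuru — Anlura o corresponds to Toden u after a consonant, before a consonant other than r, m, n, p, b, f, v.
Applying these to Anlura 'sopozu':
  sopozu → supozu   (o→u after a consonant, before a labial obstruent)
  supozu → sufozu   (p→f between vowels (before a back vowel))
  sufozu → sufuzu   (o→u after a consonant, before a consonant other than r, m, n, p, b, f, v)
So the Toden cognate is 'sufuzu'.

sufuzu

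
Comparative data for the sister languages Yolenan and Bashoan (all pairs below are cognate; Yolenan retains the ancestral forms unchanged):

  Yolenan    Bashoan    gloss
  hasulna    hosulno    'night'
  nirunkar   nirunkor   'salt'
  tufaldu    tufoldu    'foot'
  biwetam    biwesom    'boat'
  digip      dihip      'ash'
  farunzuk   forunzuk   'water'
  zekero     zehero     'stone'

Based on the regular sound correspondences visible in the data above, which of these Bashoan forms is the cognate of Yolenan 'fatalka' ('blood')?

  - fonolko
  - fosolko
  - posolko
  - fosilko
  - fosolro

hasulna ~ hosulno, tufaldu ~ tufoldu — Yolenan a corresponds to Bashoan o after a consonant, before a consonant other than r, m, n, p, b, f, v.
biwetam ~ biwesom — Yolenan t corresponds to Bashoan s between vowels (before a back vowel).
hasulna ~ hosulno — Yolenan a corresponds to Bashoan o word-finally.
Applying these to Yolenan 'fatalka':
  fatalka → fotalka   (a→o after a consonant, before a consonant other than r, m, n, p, b, f, v)
  fotalka → fosalka   (t→s between vowels (before a back vowel))
  fosalka → fosolka   (a→o after a consonant, before a consonant other than r, m, n, p, b, f, v)
  fosolka → fosolko   (a→o word-finally)
So the Bashoan cognate is 'fosolko'.

fosolko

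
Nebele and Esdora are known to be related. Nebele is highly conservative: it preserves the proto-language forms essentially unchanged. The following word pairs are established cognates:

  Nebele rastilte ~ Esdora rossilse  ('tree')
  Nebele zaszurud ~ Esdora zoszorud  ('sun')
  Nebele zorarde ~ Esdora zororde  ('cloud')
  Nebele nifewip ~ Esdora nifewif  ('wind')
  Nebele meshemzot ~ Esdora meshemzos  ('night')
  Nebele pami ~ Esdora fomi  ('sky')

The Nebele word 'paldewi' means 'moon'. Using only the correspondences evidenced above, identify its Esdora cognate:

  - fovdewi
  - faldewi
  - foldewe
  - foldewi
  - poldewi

pami ~ fomi — Nebele p corresponds to Esdora f word-initially before a back vowel.
rastilte ~ rossilse, zaszurud ~ zoszorud — Nebele a corresponds to Esdora o after a consonant, before a consonant other than r, m, n, p, b, f, v.
Applying these to Nebele 'paldewi':
  paldewi → faldewi   (p→f word-initially before a back vowel)
  faldewi → foldewi   (a→o after a consonant, before a consonant other than r, m, n, p, b, f, v)
So the Esdora cognate is 'foldewi'.

foldewi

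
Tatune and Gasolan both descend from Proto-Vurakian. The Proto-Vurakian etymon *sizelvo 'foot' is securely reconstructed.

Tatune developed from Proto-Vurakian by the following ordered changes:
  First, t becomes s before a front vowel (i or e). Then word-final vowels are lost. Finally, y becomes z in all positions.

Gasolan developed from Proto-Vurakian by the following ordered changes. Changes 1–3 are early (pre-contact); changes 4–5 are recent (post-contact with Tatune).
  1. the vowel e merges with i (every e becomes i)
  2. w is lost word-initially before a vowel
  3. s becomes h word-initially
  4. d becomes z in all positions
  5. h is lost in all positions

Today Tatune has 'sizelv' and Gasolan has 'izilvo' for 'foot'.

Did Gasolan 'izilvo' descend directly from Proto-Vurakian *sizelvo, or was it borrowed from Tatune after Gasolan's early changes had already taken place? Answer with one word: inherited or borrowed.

inherited

If inherited, *sizelvo would pass through all of Gasolan's changes:
Gasolan: *sizelvo
  sizelvo → sizilvo   [vowel merger]
  sizilvo (rule 2 does not apply)
  sizilvo → hizilvo   [debuccalisation]
  hizilvo (rule 4 does not apply)
  hizilvo → izilvo   [h-loss]
  giving Gasolan izilvo.
If borrowed from Tatune 'sizelv' after the early changes, it would undergo only the recent ones:
  rule 4 (unconditioned shift): no change (sizelv)
  rule 5 (h-loss): no change (sizelv)
  ⇒ as a loan: sizelv
Gasolan 'izilvo' matches the inherited outcome exactly, so it is an inherited cognate, not a loan.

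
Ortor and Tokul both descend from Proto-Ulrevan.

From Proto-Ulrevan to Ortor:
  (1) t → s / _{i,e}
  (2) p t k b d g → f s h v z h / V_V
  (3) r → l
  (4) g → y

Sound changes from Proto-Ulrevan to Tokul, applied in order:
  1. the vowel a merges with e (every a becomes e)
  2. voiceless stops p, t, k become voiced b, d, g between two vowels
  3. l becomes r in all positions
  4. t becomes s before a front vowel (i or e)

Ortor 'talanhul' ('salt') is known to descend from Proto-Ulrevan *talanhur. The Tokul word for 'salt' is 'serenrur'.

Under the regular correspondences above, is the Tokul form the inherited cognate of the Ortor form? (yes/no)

no

Derive the expected Tokul reflex of *talanhur:
Tokul: *talanhur
  talanhur → telenhur   [vowel merger]
  telenhur (rule 2 does not apply)
  telenhur → terenhur   [unconditioned shift]
  terenhur → serenhur   [palatalisation]
  giving Tokul serenhur.
The regular Tokul reflex would be 'serenhur', but the attested form is 'serenrur'. The correspondence is irregular, so they are not cognates (the Tokul form has a different source).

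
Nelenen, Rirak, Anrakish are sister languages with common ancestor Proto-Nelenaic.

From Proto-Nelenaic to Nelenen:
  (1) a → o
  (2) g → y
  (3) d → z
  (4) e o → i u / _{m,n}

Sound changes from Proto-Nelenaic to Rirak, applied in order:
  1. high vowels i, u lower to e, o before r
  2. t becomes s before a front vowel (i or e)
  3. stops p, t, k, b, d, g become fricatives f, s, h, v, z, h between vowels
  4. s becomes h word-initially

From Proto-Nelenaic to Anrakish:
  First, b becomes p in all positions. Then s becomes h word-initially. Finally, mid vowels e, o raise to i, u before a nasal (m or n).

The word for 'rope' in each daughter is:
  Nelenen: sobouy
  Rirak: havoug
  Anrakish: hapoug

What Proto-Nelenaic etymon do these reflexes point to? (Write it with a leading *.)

Position 1: Nelenen has s, Rirak has h, Anrakish has h. Nelenen preserves s here (none of its changes turn any other segment into s), so the proto-segment is *s.
Position 6: Nelenen has y, Rirak has g, Anrakish has g. Rirak preserves g here (none of its changes turn any other segment into g), so the proto-segment is *g.
Position 2: Nelenen has o, Rirak has a, Anrakish has a. Rirak preserves a here (none of its changes turn any other segment into a), so the proto-segment is *a.
This points to *saboug. Verify forward in each daughter:
Nelenen: *saboug > soboug > sobouy  (by vowel merger, unconditioned shift)
Rirak: *saboug
  saboug (rule 1 does not apply)
  saboug (rule 2 does not apply)
  saboug → savoug   [intervocalic lenition]
  savoug → havoug   [debuccalisation]
  giving Rirak havoug.
Anrakish: start from *saboug.
  rule 1 (unconditioned shift): saboug → sapoug
  rule 2 (debuccalisation): sapoug → hapoug
  rule 3: no change — hapoug
  ⇒ Anrakish hapoug
No other proto-form is consistent with every reflex, so the reconstruction is *saboug.

*saboug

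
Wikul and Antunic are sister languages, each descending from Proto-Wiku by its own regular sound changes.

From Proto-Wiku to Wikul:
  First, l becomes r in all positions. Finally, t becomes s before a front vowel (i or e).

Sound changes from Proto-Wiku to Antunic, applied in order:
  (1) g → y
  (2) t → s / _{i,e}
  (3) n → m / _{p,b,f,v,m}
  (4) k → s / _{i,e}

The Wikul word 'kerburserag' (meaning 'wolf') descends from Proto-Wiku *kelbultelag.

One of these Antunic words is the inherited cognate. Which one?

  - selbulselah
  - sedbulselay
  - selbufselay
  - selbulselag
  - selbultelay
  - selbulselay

selbulselay

Antunic: start from *kelbultelag.
  rule 1 (unconditioned shift): kelbultelag → kelbultelay
  rule 2 (palatalisation): kelbultelay → kelbulselay
  rule 3: no change — kelbulselay
  rule 4 (palatalisation): kelbulselay → selbulselay
  ⇒ Antunic selbulselay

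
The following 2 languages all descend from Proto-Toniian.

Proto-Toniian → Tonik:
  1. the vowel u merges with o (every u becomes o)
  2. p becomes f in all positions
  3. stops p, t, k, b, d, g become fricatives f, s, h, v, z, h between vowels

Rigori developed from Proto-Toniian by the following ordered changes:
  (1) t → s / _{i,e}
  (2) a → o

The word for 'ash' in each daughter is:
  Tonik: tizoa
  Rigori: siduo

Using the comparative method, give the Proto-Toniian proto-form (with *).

Position 1: Tonik has t, Rigori has s. Tonik preserves t here (none of its changes turn any other segment into t), so the proto-segment is *t.
Position 5: Tonik has a, Rigori has o. Tonik preserves a here (none of its changes turn any other segment into a), so the proto-segment is *a.
Position 4: Tonik has o, Rigori has u. Rigori preserves u here (none of its changes turn any other segment into u), so the proto-segment is *u.
This points to *tidua. Verify forward in each daughter:
Tonik: start from *tidua.
  rule 1 (vowel merger): tidua → tidoa
  rule 2: no change — tidoa
  rule 3 (intervocalic lenition): tidoa → tizoa
  ⇒ Tonik tizoa
Rigori: *tidua > sidua > siduo  (by palatalisation, vowel merger)
No other proto-form is consistent with every reflex, so the reconstruction is *tidua.

*tidua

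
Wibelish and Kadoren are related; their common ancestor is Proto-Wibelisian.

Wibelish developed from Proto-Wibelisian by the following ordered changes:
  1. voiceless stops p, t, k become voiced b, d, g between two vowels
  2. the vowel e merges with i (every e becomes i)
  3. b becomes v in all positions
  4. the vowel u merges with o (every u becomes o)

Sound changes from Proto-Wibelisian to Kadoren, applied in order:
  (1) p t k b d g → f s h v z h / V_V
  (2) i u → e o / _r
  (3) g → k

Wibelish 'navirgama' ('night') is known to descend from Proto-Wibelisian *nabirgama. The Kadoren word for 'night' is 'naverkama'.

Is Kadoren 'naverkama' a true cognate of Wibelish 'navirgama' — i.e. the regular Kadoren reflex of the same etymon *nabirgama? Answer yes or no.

Derive the expected Kadoren reflex of *nabirgama:
Kadoren: *nabirgama > navirgama > navergama > naverkama  (by intervocalic lenition, pre-rhotic lowering, unconditioned shift)
Kadoren 'naverkama' matches the regular reflex exactly, so the pair is cognate.

yes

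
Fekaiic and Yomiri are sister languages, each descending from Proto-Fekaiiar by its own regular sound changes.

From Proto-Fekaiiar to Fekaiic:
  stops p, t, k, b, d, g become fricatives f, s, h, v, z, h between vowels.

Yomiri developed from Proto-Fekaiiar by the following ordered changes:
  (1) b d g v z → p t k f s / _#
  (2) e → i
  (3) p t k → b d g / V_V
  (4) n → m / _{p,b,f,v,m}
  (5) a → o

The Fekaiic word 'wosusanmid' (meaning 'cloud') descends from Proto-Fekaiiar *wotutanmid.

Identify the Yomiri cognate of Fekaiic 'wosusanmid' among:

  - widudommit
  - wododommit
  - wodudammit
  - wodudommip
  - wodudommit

wodudommit

Yomiri: *wotutanmid > wotutanmit > wodudanmit > wodudammit > wodudommit  (by final devoicing, intervocalic voicing, nasal place assimilation, vowel merger)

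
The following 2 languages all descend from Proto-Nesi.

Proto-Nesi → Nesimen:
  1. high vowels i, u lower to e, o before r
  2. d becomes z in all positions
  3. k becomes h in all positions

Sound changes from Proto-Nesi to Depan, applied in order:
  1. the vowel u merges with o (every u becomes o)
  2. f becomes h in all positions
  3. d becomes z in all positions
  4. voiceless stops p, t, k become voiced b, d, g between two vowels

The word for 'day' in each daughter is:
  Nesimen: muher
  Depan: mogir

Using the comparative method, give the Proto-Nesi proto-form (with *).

*mukir

Position 2: Nesimen has u, Depan has o. Nesimen preserves u here (none of its changes turn any other segment into u), so the proto-segment is *u.
Position 4: Nesimen has e, Depan has i. Depan preserves i here (none of its changes turn any other segment into i), so the proto-segment is *i.
Continuing position by position gives *mukir; check it forward:
Nesimen: *mukir
  mukir → muker   [pre-rhotic lowering]
  muker (rule 2 does not apply)
  muker → muher   [unconditioned shift]
  giving Nesimen muher.
Depan: start from *mukir.
  rule 1 (vowel merger): mukir → mokir
  rule 2: no change — mokir
  rule 3: no change — mokir
  rule 4 (intervocalic voicing): mokir → mogir
  ⇒ Depan mogir
Only *mukir yields all of Nesimen muher, Depan mogir.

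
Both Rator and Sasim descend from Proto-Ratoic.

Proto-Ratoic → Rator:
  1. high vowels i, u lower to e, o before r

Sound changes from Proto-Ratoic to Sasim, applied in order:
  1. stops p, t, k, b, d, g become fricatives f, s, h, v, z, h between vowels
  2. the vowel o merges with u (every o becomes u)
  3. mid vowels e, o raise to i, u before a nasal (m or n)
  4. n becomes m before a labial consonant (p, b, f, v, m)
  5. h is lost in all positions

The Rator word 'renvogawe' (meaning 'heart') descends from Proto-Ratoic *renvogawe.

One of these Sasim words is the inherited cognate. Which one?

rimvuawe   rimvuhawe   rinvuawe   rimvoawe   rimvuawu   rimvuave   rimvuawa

rimvuawe

Sasim: start from *renvogawe.
  rule 1 (intervocalic lenition): renvogawe → renvohawe
  rule 2 (vowel merger): renvohawe → renvuhawe
  rule 3 (pre-nasal raising): renvuhawe → rinvuhawe
  rule 4 (nasal place assimilation): rinvuhawe → rimvuhawe
  rule 5 (h-loss): rimvuhawe → rimvuawe
  ⇒ Sasim rimvuawe
Only 'rimvuawe' matches the regular Sasim development of *renvogawe.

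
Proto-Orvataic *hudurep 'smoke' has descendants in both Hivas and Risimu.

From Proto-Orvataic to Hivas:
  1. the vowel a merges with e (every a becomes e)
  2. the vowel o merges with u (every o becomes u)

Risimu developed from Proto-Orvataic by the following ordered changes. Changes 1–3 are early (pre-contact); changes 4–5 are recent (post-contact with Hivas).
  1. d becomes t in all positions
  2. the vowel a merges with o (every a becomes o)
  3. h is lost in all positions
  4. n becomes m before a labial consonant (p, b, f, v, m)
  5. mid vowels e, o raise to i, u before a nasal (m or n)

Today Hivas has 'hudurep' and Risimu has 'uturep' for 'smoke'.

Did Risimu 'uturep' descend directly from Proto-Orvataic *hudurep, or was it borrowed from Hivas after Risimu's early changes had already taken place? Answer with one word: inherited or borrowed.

If inherited, *hudurep would pass through all of Risimu's changes:
Risimu: start from *hudurep.
  rule 1 (unconditioned shift): hudurep → huturep
  rule 2: no change — huturep
  rule 3 (h-loss): huturep → uturep
  rule 4: no change — uturep
  rule 5: no change — uturep
  ⇒ Risimu uturep
If borrowed from Hivas 'hudurep' after the early changes, it would undergo only the recent ones:
  rule 4 (nasal place assimilation): no change (hudurep)
  rule 5 (pre-nasal raising): no change (hudurep)
  ⇒ as a loan: hudurep
Risimu 'uturep' matches the inherited outcome exactly, so it is an inherited cognate, not a loan.

inherited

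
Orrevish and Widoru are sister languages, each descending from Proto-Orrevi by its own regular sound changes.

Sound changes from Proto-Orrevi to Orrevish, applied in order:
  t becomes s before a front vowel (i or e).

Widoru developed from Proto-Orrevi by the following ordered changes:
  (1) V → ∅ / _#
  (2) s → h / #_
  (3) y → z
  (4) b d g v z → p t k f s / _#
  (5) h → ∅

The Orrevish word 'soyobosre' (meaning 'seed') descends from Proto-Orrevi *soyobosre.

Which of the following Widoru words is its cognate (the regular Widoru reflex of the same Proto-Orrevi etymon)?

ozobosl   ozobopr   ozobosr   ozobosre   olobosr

ozobosr

Widoru: *soyobosre
  soyobosre → soyobosr   [apocope]
  soyobosr → hoyobosr   [debuccalisation]
  hoyobosr → hozobosr   [unconditioned shift]
  hozobosr (rule 4 does not apply)
  hozobosr → ozobosr   [h-loss]
  giving Widoru ozobosr.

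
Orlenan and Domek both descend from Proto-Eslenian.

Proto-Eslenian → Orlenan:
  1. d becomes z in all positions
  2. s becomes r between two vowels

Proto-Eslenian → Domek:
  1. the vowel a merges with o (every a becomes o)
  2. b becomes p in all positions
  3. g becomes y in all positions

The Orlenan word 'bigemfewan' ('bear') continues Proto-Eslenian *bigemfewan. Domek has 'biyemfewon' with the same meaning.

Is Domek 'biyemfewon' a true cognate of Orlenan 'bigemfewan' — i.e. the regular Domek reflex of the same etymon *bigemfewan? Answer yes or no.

no

Derive the expected Domek reflex of *bigemfewan:
Domek: start from *bigemfewan.
  rule 1 (vowel merger): bigemfewan → bigemfewon
  rule 2 (unconditioned shift): bigemfewon → pigemfewon
  rule 3 (unconditioned shift): pigemfewon → piyemfewon
  ⇒ Domek piyemfewon
The regular Domek reflex would be 'piyemfewon', but the attested form is 'biyemfewon'. The correspondence is irregular, so they are not cognates (the Domek form has a different source).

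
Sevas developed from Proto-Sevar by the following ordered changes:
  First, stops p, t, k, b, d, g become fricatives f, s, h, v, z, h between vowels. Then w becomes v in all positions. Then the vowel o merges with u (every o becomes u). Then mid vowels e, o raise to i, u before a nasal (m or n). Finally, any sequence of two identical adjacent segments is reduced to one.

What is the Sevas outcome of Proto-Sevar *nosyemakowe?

Sevas: *nosyemakowe > nosyemahowe > nosyemahove > nusyemahuve > nusyimahuve  (by intervocalic lenition, unconditioned shift, vowel merger, pre-nasal raising)

nusyimahuve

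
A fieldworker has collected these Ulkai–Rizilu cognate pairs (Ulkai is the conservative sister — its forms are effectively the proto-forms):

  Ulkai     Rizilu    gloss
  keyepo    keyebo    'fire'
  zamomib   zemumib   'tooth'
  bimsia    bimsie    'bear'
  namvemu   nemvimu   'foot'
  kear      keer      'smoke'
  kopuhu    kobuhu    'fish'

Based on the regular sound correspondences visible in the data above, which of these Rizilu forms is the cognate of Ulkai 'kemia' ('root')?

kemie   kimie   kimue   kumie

kimie

namvemu ~ nemvimu — Ulkai e corresponds to Rizilu i after a consonant, before a nasal.
bimsia ~ bimsie — Ulkai a corresponds to Rizilu e word-finally.
Applying these to Ulkai 'kemia':
  kemia → kimia   (e→i after a consonant, before a nasal)
  kimia → kimie   (a→e word-finally)
So the Rizilu cognate is 'kimie'.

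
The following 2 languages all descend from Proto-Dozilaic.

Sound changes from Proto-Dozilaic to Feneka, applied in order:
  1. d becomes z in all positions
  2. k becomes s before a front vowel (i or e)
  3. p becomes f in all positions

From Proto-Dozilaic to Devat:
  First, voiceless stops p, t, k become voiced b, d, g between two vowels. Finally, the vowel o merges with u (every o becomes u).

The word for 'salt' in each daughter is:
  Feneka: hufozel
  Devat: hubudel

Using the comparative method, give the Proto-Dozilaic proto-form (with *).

*hupodel

Position 5: Feneka has z, Devat has d. Taking the neighbouring segments as reconstructed: Feneka z could go back to *d or *z; Devat d could go back to *t or *d — the one source consistent with every daughter is *d.
Position 3: Feneka has f, Devat has b. Taking the neighbouring segments as reconstructed: Feneka f could go back to *p or *f; Devat b could go back to *p or *b — the one source consistent with every daughter is *p.
This points to *hupodel. Verify forward in each daughter:
Feneka: *hupodel
  hupodel → hupozel   [unconditioned shift]
  hupozel (rule 2 does not apply)
  hupozel → hufozel   [unconditioned shift]
  giving Feneka hufozel.
Devat: *hupodel
  hupodel → hubodel   [intervocalic voicing]
  hubodel → hubudel   [vowel merger]
  giving Devat hubudel.
Only *hupodel yields all of Feneka hufozel, Devat hubudel.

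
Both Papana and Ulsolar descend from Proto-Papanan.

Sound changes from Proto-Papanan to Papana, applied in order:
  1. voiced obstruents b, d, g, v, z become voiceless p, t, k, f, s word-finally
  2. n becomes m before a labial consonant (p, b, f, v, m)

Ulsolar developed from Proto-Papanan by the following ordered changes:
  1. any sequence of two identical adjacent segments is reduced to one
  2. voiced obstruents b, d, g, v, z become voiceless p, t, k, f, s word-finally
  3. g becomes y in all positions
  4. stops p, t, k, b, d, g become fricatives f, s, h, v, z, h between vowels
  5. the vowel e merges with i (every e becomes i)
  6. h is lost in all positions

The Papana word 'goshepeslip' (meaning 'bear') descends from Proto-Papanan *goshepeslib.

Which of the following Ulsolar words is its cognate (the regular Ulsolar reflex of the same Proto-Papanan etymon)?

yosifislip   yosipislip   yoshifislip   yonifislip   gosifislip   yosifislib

yosifislip

Ulsolar: *goshepeslib > goshepeslip > yoshepeslip > yoshefeslip > yoshifislip > yosifislip  (by final devoicing, unconditioned shift, intervocalic lenition, vowel merger, h-loss)
The other candidates each miss or misapply at least one Ulsolar change.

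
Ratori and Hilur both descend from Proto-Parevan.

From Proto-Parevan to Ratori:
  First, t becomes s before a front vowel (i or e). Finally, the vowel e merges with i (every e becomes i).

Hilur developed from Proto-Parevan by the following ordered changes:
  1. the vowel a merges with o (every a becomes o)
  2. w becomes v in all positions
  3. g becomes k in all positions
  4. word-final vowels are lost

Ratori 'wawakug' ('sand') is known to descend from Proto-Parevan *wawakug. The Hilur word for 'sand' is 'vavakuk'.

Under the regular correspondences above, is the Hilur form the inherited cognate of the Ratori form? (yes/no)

no

Derive the expected Hilur reflex of *wawakug:
Hilur: start from *wawakug.
  rule 1 (vowel merger): wawakug → wowokug
  rule 2 (unconditioned shift): wowokug → vovokug
  rule 3 (unconditioned shift): vovokug → vovokuk
  rule 4: no change — vovokuk
  ⇒ Hilur vovokuk
The regular Hilur reflex would be 'vovokuk', but the attested form is 'vavakuk'. The correspondence is irregular, so they are not cognates (the Hilur form has a different source).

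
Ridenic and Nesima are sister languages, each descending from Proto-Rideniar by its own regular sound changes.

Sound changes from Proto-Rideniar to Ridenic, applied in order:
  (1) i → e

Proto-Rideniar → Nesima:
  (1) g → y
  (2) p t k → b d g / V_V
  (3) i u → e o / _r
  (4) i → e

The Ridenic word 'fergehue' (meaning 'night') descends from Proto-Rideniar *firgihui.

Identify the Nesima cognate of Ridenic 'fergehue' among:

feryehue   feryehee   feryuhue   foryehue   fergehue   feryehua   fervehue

Nesima: *firgihui > firyihui > feryihui > feryehue  (by unconditioned shift, pre-rhotic lowering, vowel merger)

feryehue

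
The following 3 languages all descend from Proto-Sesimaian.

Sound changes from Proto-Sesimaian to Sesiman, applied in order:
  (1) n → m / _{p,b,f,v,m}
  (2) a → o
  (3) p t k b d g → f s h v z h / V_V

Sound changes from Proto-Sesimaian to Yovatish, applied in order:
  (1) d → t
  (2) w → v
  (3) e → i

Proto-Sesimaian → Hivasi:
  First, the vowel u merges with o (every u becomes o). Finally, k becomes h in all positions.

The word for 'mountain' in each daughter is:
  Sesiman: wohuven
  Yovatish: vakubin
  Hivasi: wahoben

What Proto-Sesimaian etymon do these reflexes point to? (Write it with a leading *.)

Position 1: Sesiman has w, Yovatish has v, Hivasi has w. Sesiman preserves w here (none of its changes turn any other segment into w), so the proto-segment is *w.
Position 3: Sesiman has h, Yovatish has k, Hivasi has h. Yovatish preserves k here (none of its changes turn any other segment into k), so the proto-segment is *k.
Position 6: Sesiman has e, Yovatish has i, Hivasi has e. Sesiman preserves e here (none of its changes turn any other segment into e), so the proto-segment is *e.
This points to *wakuben. Verify forward in each daughter:
Sesiman: *wakuben
  wakuben (rule 1 does not apply)
  wakuben → wokuben   [vowel merger]
  wokuben → wohuven   [intervocalic lenition]
  giving Sesiman wohuven.
Yovatish: *wakuben > vakuben > vakubin  (by unconditioned shift, vowel merger)
Hivasi: *wakuben
  wakuben → wakoben   [vowel merger]
  wakoben → wahoben   [unconditioned shift]
  giving Hivasi wahoben.
No other proto-form is consistent with every reflex, so the reconstruction is *wakuben.

*wakuben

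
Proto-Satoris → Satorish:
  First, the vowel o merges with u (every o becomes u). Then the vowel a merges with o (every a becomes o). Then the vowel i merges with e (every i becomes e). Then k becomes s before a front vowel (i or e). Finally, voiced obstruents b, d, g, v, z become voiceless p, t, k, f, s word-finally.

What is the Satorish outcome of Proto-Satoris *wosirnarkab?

wusernorkop

Satorish: *wosirnarkab
  wosirnarkab → wusirnarkab   [vowel merger]
  wusirnarkab → wusirnorkob   [vowel merger]
  wusirnorkob → wusernorkob   [vowel merger]
  wusernorkob (rule 4 does not apply)
  wusernorkob → wusernorkop   [final devoicing]
  giving Satorish wusernorkop.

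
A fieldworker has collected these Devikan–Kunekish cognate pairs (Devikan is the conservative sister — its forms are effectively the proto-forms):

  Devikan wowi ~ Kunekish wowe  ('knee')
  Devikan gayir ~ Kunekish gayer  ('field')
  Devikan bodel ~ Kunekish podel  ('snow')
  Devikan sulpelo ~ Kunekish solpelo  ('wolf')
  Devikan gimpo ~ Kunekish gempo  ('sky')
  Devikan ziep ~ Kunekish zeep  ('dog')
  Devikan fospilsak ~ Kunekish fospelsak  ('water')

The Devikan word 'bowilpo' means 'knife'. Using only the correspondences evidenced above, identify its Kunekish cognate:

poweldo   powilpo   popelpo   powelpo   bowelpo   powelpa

powelpo

bodel ~ podel — Devikan b corresponds to Kunekish p word-initially before a back vowel.
fospilsak ~ fospelsak — Devikan i corresponds to Kunekish e after a consonant, before a consonant other than r, m, n, p, b, f, v.
Applying these to Devikan 'bowilpo':
  bowilpo → powilpo   (b→p word-initially before a back vowel)
  powilpo → powelpo   (i→e after a consonant, before a consonant other than r, m, n, p, b, f, v)
So the Kunekish cognate is 'powelpo'.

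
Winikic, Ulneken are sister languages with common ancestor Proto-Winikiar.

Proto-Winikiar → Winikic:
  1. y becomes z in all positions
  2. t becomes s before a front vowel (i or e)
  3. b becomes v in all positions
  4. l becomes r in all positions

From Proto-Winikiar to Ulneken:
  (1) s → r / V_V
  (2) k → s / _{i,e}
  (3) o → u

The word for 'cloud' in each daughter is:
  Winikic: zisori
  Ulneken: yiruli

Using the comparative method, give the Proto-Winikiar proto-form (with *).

*yisoli

Position 4: Winikic has o, Ulneken has u. Winikic preserves o here (none of its changes turn any other segment into o), so the proto-segment is *o.
Position 5: Winikic has r, Ulneken has l. Ulneken preserves l here (none of its changes turn any other segment into l), so the proto-segment is *l.
Verify the candidate proto-form against each daughter:
Winikic: *yisoli
  yisoli → zisoli   [unconditioned shift]
  zisoli (rule 2 does not apply)
  zisoli (rule 3 does not apply)
  zisoli → zisori   [unconditioned shift]
  giving Winikic zisori.
Ulneken: start from *yisoli.
  rule 1 (rhotacism): yisoli → yiroli
  rule 2: no change — yiroli
  rule 3 (vowel merger): yiroli → yiruli
  ⇒ Ulneken yiruli
No other proto-form is consistent with every reflex, so the reconstruction is *yisoli.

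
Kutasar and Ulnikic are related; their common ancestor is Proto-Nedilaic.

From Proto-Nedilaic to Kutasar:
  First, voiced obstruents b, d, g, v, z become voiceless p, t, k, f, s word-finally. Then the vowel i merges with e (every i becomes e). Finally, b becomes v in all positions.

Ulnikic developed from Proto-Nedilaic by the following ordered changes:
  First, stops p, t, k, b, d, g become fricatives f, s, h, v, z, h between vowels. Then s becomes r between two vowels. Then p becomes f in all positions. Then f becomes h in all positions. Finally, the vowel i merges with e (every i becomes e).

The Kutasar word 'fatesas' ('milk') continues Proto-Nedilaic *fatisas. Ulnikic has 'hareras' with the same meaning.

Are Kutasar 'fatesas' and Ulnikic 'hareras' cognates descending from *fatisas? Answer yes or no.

Derive the expected Ulnikic reflex of *fatisas:
Ulnikic: *fatisas > fasisas > fariras > hariras > hareras  (by intervocalic lenition, rhotacism, unconditioned shift, vowel merger)
Ulnikic 'hareras' matches the regular reflex exactly, so the pair is cognate.

yes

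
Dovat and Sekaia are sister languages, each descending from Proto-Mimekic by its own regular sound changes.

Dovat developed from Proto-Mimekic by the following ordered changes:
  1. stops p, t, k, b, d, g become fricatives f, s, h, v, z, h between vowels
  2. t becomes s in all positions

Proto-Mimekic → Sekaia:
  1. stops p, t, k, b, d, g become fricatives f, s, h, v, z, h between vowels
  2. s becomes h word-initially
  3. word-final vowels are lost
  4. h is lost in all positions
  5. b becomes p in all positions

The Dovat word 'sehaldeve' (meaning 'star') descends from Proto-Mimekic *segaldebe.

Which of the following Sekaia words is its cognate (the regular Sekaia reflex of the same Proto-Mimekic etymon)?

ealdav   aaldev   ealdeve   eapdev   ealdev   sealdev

Sekaia: *segaldebe > sehaldeve > hehaldeve > hehaldev > ealdev  (by intervocalic lenition, debuccalisation, apocope, h-loss)

ealdev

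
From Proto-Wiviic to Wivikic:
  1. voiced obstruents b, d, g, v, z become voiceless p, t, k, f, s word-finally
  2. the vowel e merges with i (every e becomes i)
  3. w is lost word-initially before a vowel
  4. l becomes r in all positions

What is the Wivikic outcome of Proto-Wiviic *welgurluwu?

Wivikic: *welgurluwu
  welgurluwu (rule 1 does not apply)
  welgurluwu → wilgurluwu   [vowel merger]
  wilgurluwu → ilgurluwu   [glide loss]
  ilgurluwu → irgurruwu   [unconditioned shift]
  giving Wivikic irgurruwu.

irgurruwu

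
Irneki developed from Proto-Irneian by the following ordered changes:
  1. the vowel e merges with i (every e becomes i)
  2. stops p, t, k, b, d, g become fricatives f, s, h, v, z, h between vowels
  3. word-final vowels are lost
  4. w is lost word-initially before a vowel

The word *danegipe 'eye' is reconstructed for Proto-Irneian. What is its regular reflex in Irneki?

danihif

Irneki: *danegipe
  danegipe → danigipi   [vowel merger]
  danigipi → danihifi   [intervocalic lenition]
  danihifi → danihif   [apocope]
  danihif (rule 4 does not apply)
  giving Irneki danihif.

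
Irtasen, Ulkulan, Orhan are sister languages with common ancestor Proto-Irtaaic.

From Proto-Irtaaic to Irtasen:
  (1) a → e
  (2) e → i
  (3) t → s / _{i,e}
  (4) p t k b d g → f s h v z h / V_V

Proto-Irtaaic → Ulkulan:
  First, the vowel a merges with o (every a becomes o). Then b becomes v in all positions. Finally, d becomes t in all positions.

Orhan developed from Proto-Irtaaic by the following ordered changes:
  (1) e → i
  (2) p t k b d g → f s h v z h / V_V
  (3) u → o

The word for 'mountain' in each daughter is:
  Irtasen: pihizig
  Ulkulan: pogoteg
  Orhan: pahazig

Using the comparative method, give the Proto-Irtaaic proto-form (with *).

*pagadeg

Position 5: Irtasen has z, Ulkulan has t, Orhan has z. Taking the neighbouring segments as reconstructed: Irtasen z could go back to *d or *z; Ulkulan t could go back to *t or *d; Orhan z could go back to *d or *z — the one source consistent with every daughter is *d.
Position 4: Irtasen has i, Ulkulan has o, Orhan has a. Orhan preserves a here (none of its changes turn any other segment into a), so the proto-segment is *a.
Position 3: Irtasen has h, Ulkulan has g, Orhan has h. Ulkulan preserves g here (none of its changes turn any other segment into g), so the proto-segment is *g.
Continuing position by position gives *pagadeg; check it forward:
Irtasen: start from *pagadeg.
  rule 1 (vowel merger): pagadeg → pegedeg
  rule 2 (vowel merger): pegedeg → pigidig
  rule 3: no change — pigidig
  rule 4 (intervocalic lenition): pigidig → pihizig
  ⇒ Irtasen pihizig
Ulkulan: start from *pagadeg.
  rule 1 (vowel merger): pagadeg → pogodeg
  rule 2: no change — pogodeg
  rule 3 (unconditioned shift): pogodeg → pogoteg
  ⇒ Ulkulan pogoteg
Orhan: start from *pagadeg.
  rule 1 (vowel merger): pagadeg → pagadig
  rule 2 (intervocalic lenition): pagadig → pahazig
  rule 3: no change — pahazig
  ⇒ Orhan pahazig
*pagadeg is the unique common source.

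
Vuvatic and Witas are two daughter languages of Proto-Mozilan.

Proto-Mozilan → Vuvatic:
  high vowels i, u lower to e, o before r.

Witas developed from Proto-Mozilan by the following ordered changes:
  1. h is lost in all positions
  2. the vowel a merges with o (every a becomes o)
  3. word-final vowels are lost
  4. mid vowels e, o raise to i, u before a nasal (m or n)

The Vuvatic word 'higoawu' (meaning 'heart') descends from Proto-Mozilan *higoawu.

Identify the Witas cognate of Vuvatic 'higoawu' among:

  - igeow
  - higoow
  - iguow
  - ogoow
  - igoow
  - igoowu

igoow

Witas: *higoawu > igoawu > igoowu > igoow  (by h-loss, vowel merger, apocope)
Among the options, 'igoow' alone shows every Witas change applied in order.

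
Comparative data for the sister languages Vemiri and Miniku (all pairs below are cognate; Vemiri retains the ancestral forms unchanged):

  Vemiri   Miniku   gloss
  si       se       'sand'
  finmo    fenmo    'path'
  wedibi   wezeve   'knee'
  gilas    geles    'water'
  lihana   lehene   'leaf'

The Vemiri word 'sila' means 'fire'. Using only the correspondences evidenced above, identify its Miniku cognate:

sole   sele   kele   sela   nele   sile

sele

gilas ~ geles, lihana ~ lehene — Vemiri i corresponds to Miniku e after a consonant, before a consonant other than r, m, n, p, b, f, v.
lihana ~ lehene — Vemiri a corresponds to Miniku e word-finally.
Applying these to Vemiri 'sila':
  sila → sela   (i→e after a consonant, before a consonant other than r, m, n, p, b, f, v)
  sela → sele   (a→e word-finally)
So the Miniku cognate is 'sele'.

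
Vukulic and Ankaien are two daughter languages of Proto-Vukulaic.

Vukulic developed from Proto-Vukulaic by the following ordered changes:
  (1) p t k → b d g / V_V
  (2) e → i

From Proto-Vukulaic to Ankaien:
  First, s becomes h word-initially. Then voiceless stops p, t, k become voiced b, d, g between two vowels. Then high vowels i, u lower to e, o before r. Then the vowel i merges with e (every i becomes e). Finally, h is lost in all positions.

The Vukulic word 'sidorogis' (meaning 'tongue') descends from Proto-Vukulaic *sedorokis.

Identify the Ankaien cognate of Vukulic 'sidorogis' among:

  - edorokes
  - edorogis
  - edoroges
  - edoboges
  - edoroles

Ankaien: *sedorokis
  sedorokis → hedorokis   [debuccalisation]
  hedorokis → hedorogis   [intervocalic voicing]
  hedorogis (rule 3 does not apply)
  hedorogis → hedoroges   [vowel merger]
  hedoroges → edoroges   [h-loss]
  giving Ankaien edoroges.
The other candidates each miss or misapply at least one Ankaien change.

edoroges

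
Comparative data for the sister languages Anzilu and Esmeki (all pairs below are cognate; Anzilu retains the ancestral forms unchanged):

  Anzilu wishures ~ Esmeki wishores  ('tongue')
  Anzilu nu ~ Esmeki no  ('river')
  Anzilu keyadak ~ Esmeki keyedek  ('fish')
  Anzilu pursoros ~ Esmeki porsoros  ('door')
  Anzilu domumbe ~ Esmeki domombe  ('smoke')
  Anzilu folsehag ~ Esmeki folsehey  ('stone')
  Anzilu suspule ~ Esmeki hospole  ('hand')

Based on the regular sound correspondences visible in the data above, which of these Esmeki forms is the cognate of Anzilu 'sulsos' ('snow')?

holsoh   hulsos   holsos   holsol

holsos

suspule ~ hospole — Anzilu s corresponds to Esmeki h word-initially before a back vowel.
suspule ~ hospole — Anzilu u corresponds to Esmeki o after a consonant, before a consonant other than r, m, n, p, b, f, v.
Applying these to Anzilu 'sulsos':
  sulsos → hulsos   (s→h word-initially before a back vowel)
  hulsos → holsos   (u→o after a consonant, before a consonant other than r, m, n, p, b, f, v)
So the Esmeki cognate is 'holsos'.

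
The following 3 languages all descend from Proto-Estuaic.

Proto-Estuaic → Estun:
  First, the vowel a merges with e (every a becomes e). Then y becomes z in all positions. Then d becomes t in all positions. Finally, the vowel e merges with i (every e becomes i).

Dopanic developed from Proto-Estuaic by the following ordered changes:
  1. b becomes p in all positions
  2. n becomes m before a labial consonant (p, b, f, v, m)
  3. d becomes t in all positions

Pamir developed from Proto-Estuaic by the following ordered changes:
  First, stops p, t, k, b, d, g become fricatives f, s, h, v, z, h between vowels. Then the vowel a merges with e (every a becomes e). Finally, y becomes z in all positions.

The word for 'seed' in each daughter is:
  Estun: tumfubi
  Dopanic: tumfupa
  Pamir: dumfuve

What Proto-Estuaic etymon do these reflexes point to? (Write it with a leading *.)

*dumfuba

Position 6: Estun has b, Dopanic has p, Pamir has v. Estun preserves b here (none of its changes turn any other segment into b), so the proto-segment is *b.
Position 7: Estun has i, Dopanic has a, Pamir has e. Dopanic preserves a here (none of its changes turn any other segment into a), so the proto-segment is *a.
Verify the candidate proto-form against each daughter:
Estun: start from *dumfuba.
  rule 1 (vowel merger): dumfuba → dumfube
  rule 2: no change — dumfube
  rule 3 (unconditioned shift): dumfube → tumfube
  rule 4 (vowel merger): tumfube → tumfubi
  ⇒ Estun tumfubi
Dopanic: *dumfuba > dumfupa > tumfupa  (by unconditioned shift, unconditioned shift)
Pamir: *dumfuba
  dumfuba → dumfuva   [intervocalic lenition]
  dumfuva → dumfuve   [vowel merger]
  dumfuve (rule 3 does not apply)
  giving Pamir dumfuve.
Only *dumfuba yields all of Estun tumfubi, Dopanic tumfupa, Pamir dumfuve.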